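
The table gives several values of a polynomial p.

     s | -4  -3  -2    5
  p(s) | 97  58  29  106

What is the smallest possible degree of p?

Divided differences on the nodes -4, -3, -2, 5:
  order 0: 97  58  29  106
  order 1: -39  -29  11
  order 2: 5  5
  order 3: 0
The order-2 divided differences are all 5 (nonzero) and every higher order vanishes, so the data lies on a polynomial of degree exactly 2.

2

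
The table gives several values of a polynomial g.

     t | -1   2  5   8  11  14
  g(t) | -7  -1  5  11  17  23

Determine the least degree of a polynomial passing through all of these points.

Forward differences of the values at t = -1, 2, 5, 8, 11, 14:
  g  : -7  -1  5  11  17  23
  Δ  : 6  6  6  6  6
  Δ^2: 0  0  0  0
  Δ^3: 0  0  0
  Δ^4: 0  0
  Δ^5: 0
The first differences are constant (6) and nonzero, while all higher differences vanish, so the minimal degree is 1.

1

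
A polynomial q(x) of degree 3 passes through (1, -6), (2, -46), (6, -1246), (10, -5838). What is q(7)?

Using the Lagrange interpolation formula with nodes 1, 2, 6, 10:
  L_0(x) = (x - 2)(x - 6)(x - 10) / -45
  L_1(x) = (x - 1)(x - 6)(x - 10) / 32
  L_2(x) = (x - 1)(x - 2)(x - 10) / -80
  L_3(x) = (x - 1)(x - 2)(x - 6) / 288
Then q(x) = -6·L_0(x) - 46·L_1(x) - 1246·L_2(x) - 5838·L_3(x).
Expanding and collecting terms gives q(x) = -6x^3 + 2x^2 - 4x + 2.
Evaluating at x = 7: q(7) = -1986.

-1986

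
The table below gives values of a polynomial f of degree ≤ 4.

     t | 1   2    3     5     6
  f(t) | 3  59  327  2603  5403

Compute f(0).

Using the Lagrange interpolation formula with nodes 1, 2, 3, 5, 6:
  L_0(t) = (t - 2)(t - 3)(t - 5)(t - 6) / 40
  L_1(t) = (t - 1)(t - 3)(t - 5)(t - 6) / -12
  L_2(t) = (t - 1)(t - 2)(t - 5)(t - 6) / 12
  L_3(t) = (t - 1)(t - 2)(t - 3)(t - 6) / -24
  L_4(t) = (t - 1)(t - 2)(t - 3)(t - 5) / 60
Then f(t) = 3·L_0(t) + 59·L_1(t) + 327·L_2(t) + 2603·L_3(t) + 5403·L_4(t).
Expanding and collecting terms gives f(t) = 4t⁴ + 2t³ - 6t² + 3.
Evaluating at t = 0: f(0) = 3.

3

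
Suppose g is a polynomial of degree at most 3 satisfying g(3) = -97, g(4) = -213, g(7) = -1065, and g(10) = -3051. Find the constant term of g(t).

-1

Write g(t) = at^3 + bt^2 + ct + d. Substituting each data point gives a linear system:
  27a + 9b + 3c + d = -97
  64a + 16b + 4c + d = -213
  343a + 49b + 7c + d = -1065
  1000a + 100b + 10c + d = -3051
Solving the system yields a = -3, b = 0, c = -5, d = -1.
So g(t) = -3t^3 - 5t - 1.
The constant term is -1.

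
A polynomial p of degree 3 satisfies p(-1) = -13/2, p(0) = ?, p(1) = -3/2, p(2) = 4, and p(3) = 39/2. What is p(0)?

On equispaced nodes a degree-3 polynomial has vanishing fourth forward difference, so
  p(-1) - 4·p(0) + 6·p(1) - 4·p(2) + p(3) = 0.
Substituting the known values and solving for p(0):
  -4·p(0) = 12
  p(0) = -3.

-3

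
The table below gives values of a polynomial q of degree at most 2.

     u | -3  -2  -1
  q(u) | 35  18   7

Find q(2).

10

Write q(u) = au^2 + bu + c. Substituting each data point gives a linear system:
  9a - 3b + c = 35
  4a - 2b + c = 18
  a - b + c = 7
Solving the system yields a = 3, b = -2, c = 2.
So q(u) = 3u^2 - 2u + 2.
Then q(2) = 10.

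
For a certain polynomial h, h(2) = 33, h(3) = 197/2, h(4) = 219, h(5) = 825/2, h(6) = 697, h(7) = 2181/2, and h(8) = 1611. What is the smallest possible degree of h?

3

Forward differences of the values at u = 2, 3, 4, 5, 6, 7, 8:
  h  : 33  197/2  219  825/2  697  2181/2  1611
  Δ  : 131/2  241/2  387/2  569/2  787/2  1041/2
  Δ^2: 55  73  91  109  127
  Δ^3: 18  18  18  18
  Δ^4: 0  0  0
  Δ^5: 0  0
  Δ^6: 0
The third differences are constant (18) and nonzero, while all higher differences vanish, so the minimal degree is 3.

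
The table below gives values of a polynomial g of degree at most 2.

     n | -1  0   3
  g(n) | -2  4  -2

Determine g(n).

g(n) = -2n^2 + 4n + 4

Write g(n) = an^2 + bn + c. Substituting each data point gives a linear system:
  a - b + c = -2
  c = 4
  9a + 3b + c = -2
Solving the system yields a = -2, b = 4, c = 4.
So g(n) = -2n^2 + 4n + 4.
Check: g(3) = -2. ✓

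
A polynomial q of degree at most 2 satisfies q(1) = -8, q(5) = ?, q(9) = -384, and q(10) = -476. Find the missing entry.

The 3 known points determine the degree-2 polynomial uniquely.
Write q(n) = an^2 + bn + c. Substituting each data point gives a linear system:
  a + b + c = -8
  81a + 9b + c = -384
  100a + 10b + c = -476
Solving the system yields a = -5, b = 3, c = -6.
So q(n) = -5n² + 3n - 6.
Then q(5) = -116.

-116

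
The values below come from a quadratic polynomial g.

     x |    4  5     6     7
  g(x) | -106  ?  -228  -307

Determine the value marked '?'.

-161

On equispaced nodes a degree-2 polynomial has vanishing third forward difference, so
  - g(4) + 3·g(5) - 3·g(6) + g(7) = 0.
Substituting the known values and solving for g(5):
  3·g(5) = -483
  g(5) = -161.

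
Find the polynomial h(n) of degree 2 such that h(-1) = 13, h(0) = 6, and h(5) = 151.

Using the Lagrange interpolation formula with nodes -1, 0, 5:
  L_0(n) = n(n - 5) / 6
  L_1(n) = (n + 1)(n - 5) / -5
  L_2(n) = (n + 1)n / 30
Then h(n) = 13·L_0(n) + 6·L_1(n) + 151·L_2(n).
Expanding and collecting terms gives h(n) = 6n^2 - n + 6.
Check: h(-1) = 13. ✓

h(n) = 6n^2 - n + 6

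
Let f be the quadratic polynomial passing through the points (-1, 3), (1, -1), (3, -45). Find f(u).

f(u) = -5u^2 - 2u + 6

Write f(u) = au^2 + bu + c. Substituting each data point gives a linear system:
  a - b + c = 3
  a + b + c = -1
  9a + 3b + c = -45
Solving the system yields a = -5, b = -2, c = 6.
So f(u) = -5u² - 2u + 6.
Check: f(-1) = 3. ✓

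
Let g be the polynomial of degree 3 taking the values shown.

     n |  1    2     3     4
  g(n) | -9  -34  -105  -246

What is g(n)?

Write g(n) = an^3 + bn^2 + cn + d. Substituting each data point gives a linear system:
  a + b + c + d = -9
  8a + 4b + 2c + d = -34
  27a + 9b + 3c + d = -105
  64a + 16b + 4c + d = -246
Solving the system yields a = -4, b = 1, c = 0, d = -6.
So g(n) = -4n^3 + n^2 - 6.
Check: g(3) = -105. ✓

g(n) = -4n^3 + n^2 - 6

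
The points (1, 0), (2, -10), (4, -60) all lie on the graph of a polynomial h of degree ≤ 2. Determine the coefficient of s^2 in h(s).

-5

Write h(s) = as^2 + bs + c. Substituting each data point gives a linear system:
  a + b + c = 0
  4a + 2b + c = -10
  16a + 4b + c = -60
Solving the system yields a = -5, b = 5, c = 0.
So h(s) = -5s² + 5s.
The leading coefficient is -5.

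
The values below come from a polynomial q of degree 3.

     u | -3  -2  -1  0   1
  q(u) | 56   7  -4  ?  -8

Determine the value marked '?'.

-1

The 4 known points determine the degree-3 polynomial uniquely.
Write q(u) = au^3 + bu^2 + cu + d. Substituting each data point gives a linear system:
  -27a + 9b - 3c + d = 56
  -8a + 4b - 2c + d = 7
  -a + b - c + d = -4
  a + b + c + d = -8
Solving the system yields a = -4, b = -5, c = 2, d = -1.
So q(u) = -4u^3 - 5u^2 + 2u - 1.
Then q(0) = -1.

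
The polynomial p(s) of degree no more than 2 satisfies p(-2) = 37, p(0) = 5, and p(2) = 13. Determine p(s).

Write p(s) = as^2 + bs + c. Substituting each data point gives a linear system:
  4a - 2b + c = 37
  c = 5
  4a + 2b + c = 13
Solving the system yields a = 5, b = -6, c = 5.
So p(s) = 5s^2 - 6s + 5.
Check: p(-2) = 37. ✓

p(s) = 5s^2 - 6s + 5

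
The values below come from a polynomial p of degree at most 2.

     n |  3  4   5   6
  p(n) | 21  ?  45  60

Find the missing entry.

32

The 3 known points determine the degree-2 polynomial uniquely.
Write p(n) = an^2 + bn + c. Substituting each data point gives a linear system:
  9a + 3b + c = 21
  25a + 5b + c = 45
  36a + 6b + c = 60
Solving the system yields a = 1, b = 4, c = 0.
So p(n) = n^2 + 4n.
Then p(4) = 32.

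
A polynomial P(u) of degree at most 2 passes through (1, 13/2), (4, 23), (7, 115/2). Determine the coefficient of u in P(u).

Write P(u) = au^2 + bu + c. Substituting each data point gives a linear system:
  a + b + c = 13/2
  16a + 4b + c = 23
  49a + 7b + c = 115/2
Solving the system yields a = 1, b = 1/2, c = 5.
So P(u) = u² + (1/2)u + 5.
The coefficient of u is 1/2.

1/2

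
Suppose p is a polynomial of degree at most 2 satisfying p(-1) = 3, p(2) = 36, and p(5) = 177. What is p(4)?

118

Using the Lagrange interpolation formula with nodes -1, 2, 5:
  L_0(n) = (n - 2)(n - 5) / 18
  L_1(n) = (n + 1)(n - 5) / -9
  L_2(n) = (n + 1)(n - 2) / 18
Then p(n) = 3·L_0(n) + 36·L_1(n) + 177·L_2(n).
Expanding and collecting terms gives p(n) = 6n^2 + 5n + 2.
Evaluating at n = 4: p(4) = 118.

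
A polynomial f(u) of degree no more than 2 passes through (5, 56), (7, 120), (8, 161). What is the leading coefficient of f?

Write f(u) = au^2 + bu + c. Substituting each data point gives a linear system:
  25a + 5b + c = 56
  49a + 7b + c = 120
  64a + 8b + c = 161
Solving the system yields a = 3, b = -4, c = 1.
So f(u) = 3u^2 - 4u + 1.
The leading coefficient is 3.

3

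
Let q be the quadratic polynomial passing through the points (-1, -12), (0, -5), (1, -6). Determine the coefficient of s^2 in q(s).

Write q(s) = as^2 + bs + c. Substituting each data point gives a linear system:
  a - b + c = -12
  c = -5
  a + b + c = -6
Solving the system yields a = -4, b = 3, c = -5.
So q(s) = -4s² + 3s - 5.
The leading coefficient is -4.

-4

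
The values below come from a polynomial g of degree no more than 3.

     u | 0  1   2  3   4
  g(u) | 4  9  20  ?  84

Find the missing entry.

The 4 known points determine the degree-3 polynomial uniquely.
Write g(u) = au^3 + bu^2 + cu + d. Substituting each data point gives a linear system:
  d = 4
  a + b + c + d = 9
  8a + 4b + 2c + d = 20
  64a + 16b + 4c + d = 84
Solving the system yields a = 1, b = 0, c = 4, d = 4.
So g(u) = u^3 + 4u + 4.
Then g(3) = 43.

43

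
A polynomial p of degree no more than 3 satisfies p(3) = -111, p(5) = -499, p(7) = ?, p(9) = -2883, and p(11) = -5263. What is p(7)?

The 4 known points determine the degree-3 polynomial uniquely.
Write p(s) = as^3 + bs^2 + cs + d. Substituting each data point gives a linear system:
  27a + 9b + 3c + d = -111
  125a + 25b + 5c + d = -499
  729a + 81b + 9c + d = -2883
  1331a + 121b + 11c + d = -5263
Solving the system yields a = -4, b = 1, c = -6, d = 6.
So p(s) = -4s^3 + s^2 - 6s + 6.
Then p(7) = -1359.

-1359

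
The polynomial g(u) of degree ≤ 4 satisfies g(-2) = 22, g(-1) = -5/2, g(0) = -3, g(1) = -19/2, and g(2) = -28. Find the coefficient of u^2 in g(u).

Write g(u) = au^4 + bu^3 + cu^2 + du + e. Substituting each data point gives a linear system:
  16a - 8b + 4c - 2d + e = 22
  a - b + c - d + e = -5/2
  e = -3
  a + b + c + d + e = -19/2
  16a + 8b + 4c + 2d + e = -28
Solving the system yields a = 1, b = -3, c = -4, d = -1/2, e = -3.
So g(u) = u^4 - 3u^3 - 4u^2 - (1/2)u - 3.
The coefficient of u^2 is -4.

-4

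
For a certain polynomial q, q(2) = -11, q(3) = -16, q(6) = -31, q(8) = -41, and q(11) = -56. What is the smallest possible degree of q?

Divided differences on the nodes 2, 3, 6, 8, 11:
  order 0: -11  -16  -31  -41  -56
  order 1: -5  -5  -5  -5
  order 2: 0  0  0
  order 3: 0  0
  order 4: 0
The order-1 divided differences are all -5 (nonzero) and every higher order vanishes, so the data lies on a polynomial of degree exactly 1.

1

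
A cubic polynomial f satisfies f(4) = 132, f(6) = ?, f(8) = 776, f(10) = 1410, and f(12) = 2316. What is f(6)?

366

The 4 known points determine the degree-3 polynomial uniquely.
Write f(x) = ax^3 + bx^2 + cx + d. Substituting each data point gives a linear system:
  64a + 16b + 4c + d = 132
  512a + 64b + 8c + d = 776
  1000a + 100b + 10c + d = 1410
  1728a + 144b + 12c + d = 2316
Solving the system yields a = 1, b = 4, c = 1, d = 0.
So f(x) = x^3 + 4x^2 + x.
Then f(6) = 366.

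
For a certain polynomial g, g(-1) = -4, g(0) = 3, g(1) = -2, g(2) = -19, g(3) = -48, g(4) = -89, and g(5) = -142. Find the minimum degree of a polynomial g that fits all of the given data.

2

Forward differences of the values at n = -1, 0, 1, 2, 3, 4, 5:
  g  : -4  3  -2  -19  -48  -89  -142
  Δ  : 7  -5  -17  -29  -41  -53
  Δ^2: -12  -12  -12  -12  -12
  Δ^3: 0  0  0  0
  Δ^4: 0  0  0
  Δ^5: 0  0
  Δ^6: 0
The second differences are constant (-12) and nonzero, while all higher differences vanish, so the minimal degree is 2.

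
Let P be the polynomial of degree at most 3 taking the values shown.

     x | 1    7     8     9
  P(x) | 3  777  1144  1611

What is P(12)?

Using the Lagrange interpolation formula with nodes 1, 7, 8, 9:
  L_0(x) = (x - 7)(x - 8)(x - 9) / -336
  L_1(x) = (x - 1)(x - 8)(x - 9) / 12
  L_2(x) = (x - 1)(x - 7)(x - 9) / -7
  L_3(x) = (x - 1)(x - 7)(x - 8) / 16
Then P(x) = 3·L_0(x) + 777·L_1(x) + 1144·L_2(x) + 1611·L_3(x).
Expanding and collecting terms gives P(x) = 2x³ + 2x² - x.
Evaluating at x = 12: P(12) = 3732.

3732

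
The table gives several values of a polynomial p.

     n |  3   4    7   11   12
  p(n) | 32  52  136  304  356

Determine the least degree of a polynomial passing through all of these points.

2

Divided differences on the nodes 3, 4, 7, 11, 12:
  order 0: 32  52  136  304  356
  order 1: 20  28  42  52
  order 2: 2  2  2
  order 3: 0  0
  order 4: 0
The order-2 divided differences are all 2 (nonzero) and every higher order vanishes, so the data lies on a polynomial of degree exactly 2.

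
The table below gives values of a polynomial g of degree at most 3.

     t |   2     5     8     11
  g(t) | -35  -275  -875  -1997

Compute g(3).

Write g(t) = at^3 + bt^2 + ct + d. Substituting each data point gives a linear system:
  8a + 4b + 2c + d = -35
  125a + 25b + 5c + d = -275
  512a + 64b + 8c + d = -875
  1331a + 121b + 11c + d = -1997
Solving the system yields a = -1, b = -5, c = -6, d = 5.
So g(t) = -t³ - 5t² - 6t + 5.
Then g(3) = -85.

-85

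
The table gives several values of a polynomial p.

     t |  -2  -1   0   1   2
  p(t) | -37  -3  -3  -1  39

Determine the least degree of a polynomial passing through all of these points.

Forward differences of the values at t = -2, -1, 0, 1, 2:
  p  : -37  -3  -3  -1  39
  Δ  : 34  0  2  40
  Δ^2: -34  2  38
  Δ^3: 36  36
  Δ^4: 0
The third differences are constant (36) and nonzero, while all higher differences vanish, so the minimal degree is 3.

3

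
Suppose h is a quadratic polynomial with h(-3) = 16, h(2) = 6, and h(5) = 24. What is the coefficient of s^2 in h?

1

Write h(s) = as^2 + bs + c. Substituting each data point gives a linear system:
  9a - 3b + c = 16
  4a + 2b + c = 6
  25a + 5b + c = 24
Solving the system yields a = 1, b = -1, c = 4.
So h(s) = s² - s + 4.
The leading coefficient is 1.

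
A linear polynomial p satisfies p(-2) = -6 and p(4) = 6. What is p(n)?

Write p(n) = an + b. Substituting each data point gives a linear system:
  -2a + b = -6
  4a + b = 6
Solving the system yields a = 2, b = -2.
So p(n) = 2n - 2.
Check: p(4) = 6. ✓

p(n) = 2n - 2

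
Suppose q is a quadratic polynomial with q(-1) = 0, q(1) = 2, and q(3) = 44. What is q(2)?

18

Forward differences of the values at x = -1, 1, 3:
  q  : 0  2  44
  Δ  : 2  42
  Δ^2: 40
The second differences are constant, confirming degree 2.
Interpolating (Newton forward form) and evaluating at x = 2 gives q(2) = 18.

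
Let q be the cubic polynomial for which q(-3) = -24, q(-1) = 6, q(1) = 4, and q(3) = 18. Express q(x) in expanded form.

Write q(x) = ax^3 + bx^2 + cx + d. Substituting each data point gives a linear system:
  -27a + 9b - 3c + d = -24
  -a + b - c + d = 6
  a + b + c + d = 4
  27a + 9b + 3c + d = 18
Solving the system yields a = 1, b = -1, c = -2, d = 6.
So q(x) = x³ - x² - 2x + 6.
Check: q(3) = 18. ✓

q(x) = x^3 - x^2 - 2x + 6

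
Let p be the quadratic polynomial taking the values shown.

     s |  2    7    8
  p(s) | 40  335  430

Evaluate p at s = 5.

Using the Lagrange interpolation formula with nodes 2, 7, 8:
  L_0(s) = (s - 7)(s - 8) / 30
  L_1(s) = (s - 2)(s - 8) / -5
  L_2(s) = (s - 2)(s - 7) / 6
Then p(s) = 40·L_0(s) + 335·L_1(s) + 430·L_2(s).
Expanding and collecting terms gives p(s) = 6s^2 + 5s + 6.
Evaluating at s = 5: p(5) = 181.

181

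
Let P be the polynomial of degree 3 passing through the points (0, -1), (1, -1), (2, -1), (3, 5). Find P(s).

P(s) = s^3 - 3s^2 + 2s - 1

Write P(s) = as^3 + bs^2 + cs + d. Substituting each data point gives a linear system:
  d = -1
  a + b + c + d = -1
  8a + 4b + 2c + d = -1
  27a + 9b + 3c + d = 5
Solving the system yields a = 1, b = -3, c = 2, d = -1.
So P(s) = s³ - 3s² + 2s - 1.
Check: P(2) = -1. ✓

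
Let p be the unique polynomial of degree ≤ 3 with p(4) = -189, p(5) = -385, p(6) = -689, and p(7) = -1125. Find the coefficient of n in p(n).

-6

Write p(n) = an^3 + bn^2 + cn + d. Substituting each data point gives a linear system:
  64a + 16b + 4c + d = -189
  125a + 25b + 5c + d = -385
  216a + 36b + 6c + d = -689
  343a + 49b + 7c + d = -1125
Solving the system yields a = -4, b = 6, c = -6, d = -5.
So p(n) = -4n^3 + 6n^2 - 6n - 5.
The coefficient of n is -6.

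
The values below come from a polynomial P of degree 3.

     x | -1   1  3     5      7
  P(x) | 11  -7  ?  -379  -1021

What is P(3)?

-89

On equispaced nodes a degree-3 polynomial has vanishing fourth forward difference, so
  P(-1) - 4·P(1) + 6·P(3) - 4·P(5) + P(7) = 0.
Substituting the known values and solving for P(3):
  6·P(3) = -534
  P(3) = -89.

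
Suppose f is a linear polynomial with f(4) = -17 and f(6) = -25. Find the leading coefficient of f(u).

Write f(u) = au + b. Substituting each data point gives a linear system:
  4a + b = -17
  6a + b = -25
Solving the system yields a = -4, b = -1.
So f(u) = -4u - 1.
The leading coefficient is -4.

-4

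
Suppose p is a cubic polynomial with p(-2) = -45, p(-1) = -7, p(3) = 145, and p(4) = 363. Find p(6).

Using the Lagrange interpolation formula with nodes -2, -1, 3, 4:
  L_0(t) = (t + 1)(t - 3)(t - 4) / -30
  L_1(t) = (t + 2)(t - 3)(t - 4) / 20
  L_2(t) = (t + 2)(t + 1)(t - 4) / -20
  L_3(t) = (t + 2)(t + 1)(t - 3) / 30
Then p(t) = -45·L_0(t) - 7·L_1(t) + 145·L_2(t) + 363·L_3(t).
Expanding and collecting terms gives p(t) = 6t^3 - 4t - 5.
Evaluating at t = 6: p(6) = 1267.

1267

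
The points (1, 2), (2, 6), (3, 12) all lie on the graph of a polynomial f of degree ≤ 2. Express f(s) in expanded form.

f(s) = s^2 + s

Using the Lagrange interpolation formula with nodes 1, 2, 3:
  L_0(s) = (s - 2)(s - 3) / 2
  L_1(s) = (s - 1)(s - 3) / -1
  L_2(s) = (s - 1)(s - 2) / 2
Then f(s) = 2·L_0(s) + 6·L_1(s) + 12·L_2(s).
Expanding and collecting terms gives f(s) = s^2 + s.
Check: f(3) = 12. ✓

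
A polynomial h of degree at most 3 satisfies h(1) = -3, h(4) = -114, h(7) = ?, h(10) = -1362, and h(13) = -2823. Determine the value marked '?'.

-513

The 4 known points determine the degree-3 polynomial uniquely.
Write h(x) = ax^3 + bx^2 + cx + d. Substituting each data point gives a linear system:
  a + b + c + d = -3
  64a + 16b + 4c + d = -114
  1000a + 100b + 10c + d = -1362
  2197a + 169b + 13c + d = -2823
Solving the system yields a = -1, b = -4, c = 4, d = -2.
So h(x) = -x³ - 4x² + 4x - 2.
Then h(7) = -513.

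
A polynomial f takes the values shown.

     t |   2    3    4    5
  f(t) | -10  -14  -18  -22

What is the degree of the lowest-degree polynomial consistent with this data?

Forward differences of the values at t = 2, 3, 4, 5:
  f  : -10  -14  -18  -22
  Δ  : -4  -4  -4
  Δ^2: 0  0
  Δ^3: 0
The first differences are constant (-4) and nonzero, while all higher differences vanish, so the minimal degree is 1.

1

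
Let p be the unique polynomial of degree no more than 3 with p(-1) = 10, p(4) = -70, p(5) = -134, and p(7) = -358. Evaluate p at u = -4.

82

Write p(u) = au^3 + bu^2 + cu + d. Substituting each data point gives a linear system:
  -a + b - c + d = 10
  64a + 16b + 4c + d = -70
  125a + 25b + 5c + d = -134
  343a + 49b + 7c + d = -358
Solving the system yields a = -1, b = 0, c = -3, d = 6.
So p(u) = -u^3 - 3u + 6.
Then p(-4) = 82.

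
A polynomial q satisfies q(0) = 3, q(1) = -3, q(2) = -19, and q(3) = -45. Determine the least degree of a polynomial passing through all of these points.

Forward differences of the values at x = 0, 1, 2, 3:
  q  : 3  -3  -19  -45
  Δ  : -6  -16  -26
  Δ^2: -10  -10
  Δ^3: 0
The second differences are constant (-10) and nonzero, while all higher differences vanish, so the minimal degree is 2.

2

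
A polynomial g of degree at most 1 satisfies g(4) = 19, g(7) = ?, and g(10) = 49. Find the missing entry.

34

The 2 known points determine the degree-1 polynomial uniquely.
Write g(n) = an + b. Substituting each data point gives a linear system:
  4a + b = 19
  10a + b = 49
Solving the system yields a = 5, b = -1.
So g(n) = 5n - 1.
Then g(7) = 34.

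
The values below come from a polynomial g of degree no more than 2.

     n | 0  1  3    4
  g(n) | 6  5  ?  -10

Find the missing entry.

The 3 known points determine the degree-2 polynomial uniquely.
Write g(n) = an^2 + bn + c. Substituting each data point gives a linear system:
  c = 6
  a + b + c = 5
  16a + 4b + c = -10
Solving the system yields a = -1, b = 0, c = 6.
So g(n) = -n^2 + 6.
Then g(3) = -3.

-3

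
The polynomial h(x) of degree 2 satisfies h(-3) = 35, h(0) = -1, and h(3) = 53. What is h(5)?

Forward differences of the values at x = -3, 0, 3:
  h  : 35  -1  53
  Δ  : -36  54
  Δ^2: 90
The second differences are constant, confirming degree 2.
Interpolating (Newton forward form) and evaluating at x = 5 gives h(5) = 139.

139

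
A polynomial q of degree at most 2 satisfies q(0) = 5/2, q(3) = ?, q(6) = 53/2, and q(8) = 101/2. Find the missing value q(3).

The 3 known points determine the degree-2 polynomial uniquely.
Write q(u) = au^2 + bu + c. Substituting each data point gives a linear system:
  c = 5/2
  36a + 6b + c = 53/2
  64a + 8b + c = 101/2
Solving the system yields a = 1, b = -2, c = 5/2.
So q(u) = u² - 2u + 5/2.
Then q(3) = 11/2.

11/2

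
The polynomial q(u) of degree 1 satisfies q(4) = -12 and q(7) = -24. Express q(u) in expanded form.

q(u) = -4u + 4

Using the Lagrange interpolation formula with nodes 4, 7:
  L_0(u) = (u - 7) / -3
  L_1(u) = (u - 4) / 3
Then q(u) = -12·L_0(u) - 24·L_1(u).
Expanding and collecting terms gives q(u) = -4u + 4.
Check: q(4) = -12. ✓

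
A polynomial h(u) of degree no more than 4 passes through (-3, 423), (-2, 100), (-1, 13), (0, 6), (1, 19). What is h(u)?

Using the Lagrange interpolation formula with nodes -3, -2, -1, 0, 1:
  L_0(u) = (u + 2)(u + 1)u(u - 1) / 24
  L_1(u) = (u + 3)(u + 1)u(u - 1) / -6
  L_2(u) = (u + 3)(u + 2)u(u - 1) / 4
  L_3(u) = (u + 3)(u + 2)(u + 1)(u - 1) / -6
  L_4(u) = (u + 3)(u + 2)(u + 1)u / 24
Then h(u) = 423·L_0(u) + 100·L_1(u) + 13·L_2(u) + 6·L_3(u) + 19·L_4(u).
Expanding and collecting terms gives h(u) = 4u^4 - 2u^3 + 6u^2 + 5u + 6.
Check: h(-1) = 13. ✓

h(u) = 4u^4 - 2u^3 + 6u^2 + 5u + 6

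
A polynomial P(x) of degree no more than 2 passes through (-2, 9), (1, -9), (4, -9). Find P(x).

P(x) = x^2 - 5x - 5

Write P(x) = ax^2 + bx + c. Substituting each data point gives a linear system:
  4a - 2b + c = 9
  a + b + c = -9
  16a + 4b + c = -9
Solving the system yields a = 1, b = -5, c = -5.
So P(x) = x^2 - 5x - 5.
Check: P(-2) = 9. ✓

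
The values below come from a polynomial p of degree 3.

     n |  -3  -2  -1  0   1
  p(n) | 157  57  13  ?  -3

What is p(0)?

1

On equispaced nodes a degree-3 polynomial has vanishing fourth forward difference, so
  p(-3) - 4·p(-2) + 6·p(-1) - 4·p(0) + p(1) = 0.
Substituting the known values and solving for p(0):
  -4·p(0) = -4
  p(0) = 1.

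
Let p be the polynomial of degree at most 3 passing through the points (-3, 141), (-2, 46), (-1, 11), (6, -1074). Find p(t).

Using the Lagrange interpolation formula with nodes -3, -2, -1, 6:
  L_0(t) = (t + 2)(t + 1)(t - 6) / -18
  L_1(t) = (t + 3)(t + 1)(t - 6) / 8
  L_2(t) = (t + 3)(t + 2)(t - 6) / -14
  L_3(t) = (t + 3)(t + 2)(t + 1) / 504
Then p(t) = 141·L_0(t) + 46·L_1(t) + 11·L_2(t) - 1074·L_3(t).
Expanding and collecting terms gives p(t) = -5t³ + 6.
Check: p(-3) = 141. ✓

p(t) = -5t^3 + 6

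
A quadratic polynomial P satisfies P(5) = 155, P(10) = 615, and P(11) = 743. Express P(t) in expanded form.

P(t) = 6t^2 + 2t - 5

Write P(t) = at^2 + bt + c. Substituting each data point gives a linear system:
  25a + 5b + c = 155
  100a + 10b + c = 615
  121a + 11b + c = 743
Solving the system yields a = 6, b = 2, c = -5.
So P(t) = 6t^2 + 2t - 5.
Check: P(5) = 155. ✓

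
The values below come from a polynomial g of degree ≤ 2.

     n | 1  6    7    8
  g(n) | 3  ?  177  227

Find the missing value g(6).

The 3 known points determine the degree-2 polynomial uniquely.
Write g(n) = an^2 + bn + c. Substituting each data point gives a linear system:
  a + b + c = 3
  49a + 7b + c = 177
  64a + 8b + c = 227
Solving the system yields a = 3, b = 5, c = -5.
So g(n) = 3n^2 + 5n - 5.
Then g(6) = 133.

133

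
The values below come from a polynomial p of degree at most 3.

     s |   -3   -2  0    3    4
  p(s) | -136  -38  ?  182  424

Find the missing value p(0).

-4

The 4 known points determine the degree-3 polynomial uniquely.
Write p(s) = as^3 + bs^2 + cs + d. Substituting each data point gives a linear system:
  -27a + 9b - 3c + d = -136
  -8a + 4b - 2c + d = -38
  27a + 9b + 3c + d = 182
  64a + 16b + 4c + d = 424
Solving the system yields a = 6, b = 3, c = -1, d = -4.
So p(s) = 6s^3 + 3s^2 - s - 4.
Then p(0) = -4.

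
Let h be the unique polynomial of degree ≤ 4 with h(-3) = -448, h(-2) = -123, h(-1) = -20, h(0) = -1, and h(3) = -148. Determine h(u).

Using the Lagrange interpolation formula with nodes -3, -2, -1, 0, 3:
  L_0(u) = (u + 2)(u + 1)u(u - 3) / 36
  L_1(u) = (u + 3)(u + 1)u(u - 3) / -10
  L_2(u) = (u + 3)(u + 2)u(u - 3) / 8
  L_3(u) = (u + 3)(u + 2)(u + 1)(u - 3) / -18
  L_4(u) = (u + 3)(u + 2)(u + 1)u / 360
Then h(u) = -448·L_0(u) - 123·L_1(u) - 20·L_2(u) - 1·L_3(u) - 148·L_4(u).
Expanding and collecting terms gives h(u) = -3u^4 + 5u^3 - 6u^2 + 5u - 1.
Check: h(-1) = -20. ✓

h(u) = -3u^4 + 5u^3 - 6u^2 + 5u - 1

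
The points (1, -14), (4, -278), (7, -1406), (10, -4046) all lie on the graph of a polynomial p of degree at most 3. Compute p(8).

-2086

Forward differences of the values at u = 1, 4, 7, 10:
  p  : -14  -278  -1406  -4046
  Δ  : -264  -1128  -2640
  Δ^2: -864  -1512
  Δ^3: -648
The third differences are constant, confirming degree 3.
Interpolating (Newton forward form) and evaluating at u = 8 gives p(8) = -2086.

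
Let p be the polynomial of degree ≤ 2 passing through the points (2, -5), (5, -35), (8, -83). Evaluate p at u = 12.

Write p(u) = au^2 + bu + c. Substituting each data point gives a linear system:
  4a + 2b + c = -5
  25a + 5b + c = -35
  64a + 8b + c = -83
Solving the system yields a = -1, b = -3, c = 5.
So p(u) = -u^2 - 3u + 5.
Then p(12) = -175.

-175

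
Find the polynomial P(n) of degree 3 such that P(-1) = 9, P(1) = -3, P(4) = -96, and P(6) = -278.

Write P(n) = an^3 + bn^2 + cn + d. Substituting each data point gives a linear system:
  -a + b - c + d = 9
  a + b + c + d = -3
  64a + 16b + 4c + d = -96
  216a + 36b + 6c + d = -278
Solving the system yields a = -1, b = -1, c = -5, d = 4.
So P(n) = -n³ - n² - 5n + 4.
Check: P(6) = -278. ✓

P(n) = -n^3 - n^2 - 5n + 4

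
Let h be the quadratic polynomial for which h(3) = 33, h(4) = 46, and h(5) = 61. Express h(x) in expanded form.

Write h(x) = ax^2 + bx + c. Substituting each data point gives a linear system:
  9a + 3b + c = 33
  16a + 4b + c = 46
  25a + 5b + c = 61
Solving the system yields a = 1, b = 6, c = 6.
So h(x) = x^2 + 6x + 6.
Check: h(3) = 33. ✓

h(x) = x^2 + 6x + 6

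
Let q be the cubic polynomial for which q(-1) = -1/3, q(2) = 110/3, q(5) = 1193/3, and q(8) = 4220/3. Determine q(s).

Write q(s) = as^3 + bs^2 + cs + d. Substituting each data point gives a linear system:
  -a + b - c + d = -1/3
  8a + 4b + 2c + d = 110/3
  125a + 25b + 5c + d = 1193/3
  512a + 64b + 8c + d = 4220/3
Solving the system yields a = 2, b = 6, c = 1/3, d = -4.
So q(s) = 2s^3 + 6s^2 + (1/3)s - 4.
Check: q(5) = 1193/3. ✓

q(s) = 2s^3 + 6s^2 + (1/3)s - 4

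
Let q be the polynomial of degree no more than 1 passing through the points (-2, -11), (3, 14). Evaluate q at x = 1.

Using the Lagrange interpolation formula with nodes -2, 3:
  L_0(x) = (x - 3) / -5
  L_1(x) = (x + 2) / 5
Then q(x) = -11·L_0(x) + 14·L_1(x).
Expanding and collecting terms gives q(x) = 5x - 1.
Evaluating at x = 1: q(1) = 4.

4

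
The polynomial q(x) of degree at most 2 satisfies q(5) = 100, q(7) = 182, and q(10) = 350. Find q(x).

q(x) = 3x^2 + 5x

Using the Lagrange interpolation formula with nodes 5, 7, 10:
  L_0(x) = (x - 7)(x - 10) / 10
  L_1(x) = (x - 5)(x - 10) / -6
  L_2(x) = (x - 5)(x - 7) / 15
Then q(x) = 100·L_0(x) + 182·L_1(x) + 350·L_2(x).
Expanding and collecting terms gives q(x) = 3x^2 + 5x.
Check: q(7) = 182. ✓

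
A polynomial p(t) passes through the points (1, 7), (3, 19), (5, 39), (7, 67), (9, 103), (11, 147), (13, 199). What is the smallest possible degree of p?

2

Forward differences of the values at t = 1, 3, 5, 7, 9, 11, 13:
  p  : 7  19  39  67  103  147  199
  Δ  : 12  20  28  36  44  52
  Δ^2: 8  8  8  8  8
  Δ^3: 0  0  0  0
  Δ^4: 0  0  0
  Δ^5: 0  0
  Δ^6: 0
The second differences are constant (8) and nonzero, while all higher differences vanish, so the minimal degree is 2.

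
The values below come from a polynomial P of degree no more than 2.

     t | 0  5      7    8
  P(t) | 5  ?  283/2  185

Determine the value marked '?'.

The 3 known points determine the degree-2 polynomial uniquely.
Write P(t) = at^2 + bt + c. Substituting each data point gives a linear system:
  c = 5
  49a + 7b + c = 283/2
  64a + 8b + c = 185
Solving the system yields a = 3, b = -3/2, c = 5.
So P(t) = 3t^2 - (3/2)t + 5.
Then P(5) = 145/2.

145/2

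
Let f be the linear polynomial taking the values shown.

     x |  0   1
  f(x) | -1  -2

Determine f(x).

f(x) = -x - 1

Write f(x) = ax + b. Substituting each data point gives a linear system:
  b = -1
  a + b = -2
Solving the system yields a = -1, b = -1.
So f(x) = -x - 1.
Check: f(1) = -2. ✓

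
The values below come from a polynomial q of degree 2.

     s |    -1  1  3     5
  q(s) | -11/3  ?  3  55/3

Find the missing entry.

The 3 known points determine the degree-2 polynomial uniquely.
Write q(s) = as^2 + bs + c. Substituting each data point gives a linear system:
  a - b + c = -11/3
  9a + 3b + c = 3
  25a + 5b + c = 55/3
Solving the system yields a = 1, b = -1/3, c = -5.
So q(s) = s^2 - (1/3)s - 5.
Then q(1) = -13/3.

-13/3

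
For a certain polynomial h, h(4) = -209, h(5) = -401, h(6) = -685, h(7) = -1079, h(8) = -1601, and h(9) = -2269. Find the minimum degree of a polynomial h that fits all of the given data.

Forward differences of the values at u = 4, 5, 6, 7, 8, 9:
  h  : -209  -401  -685  -1079  -1601  -2269
  Δ  : -192  -284  -394  -522  -668
  Δ^2: -92  -110  -128  -146
  Δ^3: -18  -18  -18
  Δ^4: 0  0
  Δ^5: 0
The third differences are constant (-18) and nonzero, while all higher differences vanish, so the minimal degree is 3.

3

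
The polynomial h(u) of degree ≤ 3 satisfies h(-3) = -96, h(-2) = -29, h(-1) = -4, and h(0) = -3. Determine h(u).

h(u) = 3u^3 - 3u^2 - 5u - 3

Write h(u) = au^3 + bu^2 + cu + d. Substituting each data point gives a linear system:
  -27a + 9b - 3c + d = -96
  -8a + 4b - 2c + d = -29
  -a + b - c + d = -4
  d = -3
Solving the system yields a = 3, b = -3, c = -5, d = -3.
So h(u) = 3u^3 - 3u^2 - 5u - 3.
Check: h(-1) = -4. ✓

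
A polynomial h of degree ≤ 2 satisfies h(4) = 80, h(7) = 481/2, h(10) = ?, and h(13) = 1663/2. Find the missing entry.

491

The 3 known points determine the degree-2 polynomial uniquely.
Write h(t) = at^2 + bt + c. Substituting each data point gives a linear system:
  16a + 4b + c = 80
  49a + 7b + c = 481/2
  169a + 13b + c = 1663/2
Solving the system yields a = 5, b = -3/2, c = 6.
So h(t) = 5t² - (3/2)t + 6.
Then h(10) = 491.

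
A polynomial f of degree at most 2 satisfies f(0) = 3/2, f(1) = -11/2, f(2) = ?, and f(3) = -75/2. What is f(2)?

-37/2

The 3 known points determine the degree-2 polynomial uniquely.
Write f(x) = ax^2 + bx + c. Substituting each data point gives a linear system:
  c = 3/2
  a + b + c = -11/2
  9a + 3b + c = -75/2
Solving the system yields a = -3, b = -4, c = 3/2.
So f(x) = -3x^2 - 4x + 3/2.
Then f(2) = -37/2.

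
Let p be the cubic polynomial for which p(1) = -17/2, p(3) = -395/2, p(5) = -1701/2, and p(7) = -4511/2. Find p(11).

-16947/2

Forward differences of the values at u = 1, 3, 5, 7:
  p  : -17/2  -395/2  -1701/2  -4511/2
  Δ  : -189  -653  -1405
  Δ^2: -464  -752
  Δ^3: -288
The third differences are constant, confirming degree 3.
Interpolating (Newton forward form) and evaluating at u = 11 gives p(11) = -16947/2.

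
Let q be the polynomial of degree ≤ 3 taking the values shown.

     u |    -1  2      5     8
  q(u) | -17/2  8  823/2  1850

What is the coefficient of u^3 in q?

Write q(u) = au^3 + bu^2 + cu + d. Substituting each data point gives a linear system:
  -a + b - c + d = -17/2
  8a + 4b + 2c + d = 8
  125a + 25b + 5c + d = 823/2
  512a + 64b + 8c + d = 1850
Solving the system yields a = 4, b = -5/2, c = -4, d = -6.
So q(u) = 4u^3 - (5/2)u^2 - 4u - 6.
The leading coefficient is 4.

4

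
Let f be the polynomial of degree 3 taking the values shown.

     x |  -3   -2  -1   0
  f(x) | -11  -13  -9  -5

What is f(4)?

Forward differences of the values at x = -3, -2, -1, 0:
  f  : -11  -13  -9  -5
  Δ  : -2  4  4
  Δ^2: 6  0
  Δ^3: -6
The third differences are constant, confirming degree 3.
Interpolating (Newton forward form) and evaluating at x = 4 gives f(4) = -109.

-109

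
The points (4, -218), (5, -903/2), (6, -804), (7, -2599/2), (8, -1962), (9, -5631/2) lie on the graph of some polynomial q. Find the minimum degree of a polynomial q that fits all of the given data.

Forward differences of the values at u = 4, 5, 6, 7, 8, 9:
  q  : -218  -903/2  -804  -2599/2  -1962  -5631/2
  Δ  : -467/2  -705/2  -991/2  -1325/2  -1707/2
  Δ^2: -119  -143  -167  -191
  Δ^3: -24  -24  -24
  Δ^4: 0  0
  Δ^5: 0
The third differences are constant (-24) and nonzero, while all higher differences vanish, so the minimal degree is 3.

3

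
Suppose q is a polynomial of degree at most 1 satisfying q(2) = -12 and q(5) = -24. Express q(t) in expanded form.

Write q(t) = at + b. Substituting each data point gives a linear system:
  2a + b = -12
  5a + b = -24
Solving the system yields a = -4, b = -4.
So q(t) = -4t - 4.
Check: q(2) = -12. ✓

q(t) = -4t - 4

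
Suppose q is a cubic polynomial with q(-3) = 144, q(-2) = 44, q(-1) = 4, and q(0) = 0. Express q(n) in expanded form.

Using the Lagrange interpolation formula with nodes -3, -2, -1, 0:
  L_0(n) = (n + 2)(n + 1)n / -6
  L_1(n) = (n + 3)(n + 1)n / 2
  L_2(n) = (n + 3)(n + 2)n / -2
  L_3(n) = (n + 3)(n + 2)(n + 1) / 6
Then q(n) = 144·L_0(n) + 44·L_1(n) + 4·L_2(n) + 0·L_3(n).
Expanding and collecting terms gives q(n) = -4n^3 + 6n^2 + 6n.
Check: q(-3) = 144. ✓

q(n) = -4n^3 + 6n^2 + 6n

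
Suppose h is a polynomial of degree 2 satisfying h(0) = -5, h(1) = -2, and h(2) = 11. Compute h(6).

163

Using the Lagrange interpolation formula with nodes 0, 1, 2:
  L_0(s) = (s - 1)(s - 2) / 2
  L_1(s) = s(s - 2) / -1
  L_2(s) = s(s - 1) / 2
Then h(s) = -5·L_0(s) - 2·L_1(s) + 11·L_2(s).
Expanding and collecting terms gives h(s) = 5s² - 2s - 5.
Evaluating at s = 6: h(6) = 163.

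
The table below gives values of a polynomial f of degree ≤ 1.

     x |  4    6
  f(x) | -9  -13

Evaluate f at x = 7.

-15

Using the Lagrange interpolation formula with nodes 4, 6:
  L_0(x) = (x - 6) / -2
  L_1(x) = (x - 4) / 2
Then f(x) = -9·L_0(x) - 13·L_1(x).
Expanding and collecting terms gives f(x) = -2x - 1.
Evaluating at x = 7: f(7) = -15.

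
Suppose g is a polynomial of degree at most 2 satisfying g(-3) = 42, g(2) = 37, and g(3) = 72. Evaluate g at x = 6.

Write g(x) = ax^2 + bx + c. Substituting each data point gives a linear system:
  9a - 3b + c = 42
  4a + 2b + c = 37
  9a + 3b + c = 72
Solving the system yields a = 6, b = 5, c = 3.
So g(x) = 6x² + 5x + 3.
Then g(6) = 249.

249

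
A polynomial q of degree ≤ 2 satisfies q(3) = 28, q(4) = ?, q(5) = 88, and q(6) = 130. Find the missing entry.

On equispaced nodes a degree-2 polynomial has vanishing third forward difference, so
  - q(3) + 3·q(4) - 3·q(5) + q(6) = 0.
Substituting the known values and solving for q(4):
  3·q(4) = 162
  q(4) = 54.

54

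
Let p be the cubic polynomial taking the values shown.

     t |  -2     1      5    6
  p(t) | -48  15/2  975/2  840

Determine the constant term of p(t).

0

Write p(t) = at^3 + bt^2 + ct + d. Substituting each data point gives a linear system:
  -8a + 4b - 2c + d = -48
  a + b + c + d = 15/2
  125a + 25b + 5c + d = 975/2
  216a + 36b + 6c + d = 840
Solving the system yields a = 4, b = -3/2, c = 5, d = 0.
So p(t) = 4t³ - (3/2)t² + 5t.
The constant term is 0.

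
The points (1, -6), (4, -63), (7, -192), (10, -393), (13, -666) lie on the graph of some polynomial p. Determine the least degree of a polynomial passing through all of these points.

Forward differences of the values at t = 1, 4, 7, 10, 13:
  p  : -6  -63  -192  -393  -666
  Δ  : -57  -129  -201  -273
  Δ^2: -72  -72  -72
  Δ^3: 0  0
  Δ^4: 0
The second differences are constant (-72) and nonzero, while all higher differences vanish, so the minimal degree is 2.

2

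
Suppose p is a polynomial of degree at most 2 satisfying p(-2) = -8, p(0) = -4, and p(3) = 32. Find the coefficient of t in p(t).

Write p(t) = at^2 + bt + c. Substituting each data point gives a linear system:
  4a - 2b + c = -8
  c = -4
  9a + 3b + c = 32
Solving the system yields a = 2, b = 6, c = -4.
So p(t) = 2t² + 6t - 4.
The coefficient of t is 6.

6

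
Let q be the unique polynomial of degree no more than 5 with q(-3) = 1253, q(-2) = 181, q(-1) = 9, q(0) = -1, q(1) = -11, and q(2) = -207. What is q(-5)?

15529

Using the Lagrange interpolation formula with nodes -3, -2, -1, 0, 1, 2:
  L_0(n) = (n + 2)(n + 1)n(n - 1)(n - 2) / -120
  L_1(n) = (n + 3)(n + 1)n(n - 1)(n - 2) / 24
  L_2(n) = (n + 3)(n + 2)n(n - 1)(n - 2) / -12
  L_3(n) = (n + 3)(n + 2)(n + 1)(n - 1)(n - 2) / 12
  L_4(n) = (n + 3)(n + 2)(n + 1)n(n - 2) / -24
  L_5(n) = (n + 3)(n + 2)(n + 1)n(n - 1) / 120
Then q(n) = 1253·L_0(n) + 181·L_1(n) + 9·L_2(n) - 1·L_3(n) - 11·L_4(n) - 207·L_5(n).
Expanding and collecting terms gives q(n) = -5n^5 - n^4 - 4n^3 + n^2 - n - 1.
Evaluating at n = -5: q(-5) = 15529.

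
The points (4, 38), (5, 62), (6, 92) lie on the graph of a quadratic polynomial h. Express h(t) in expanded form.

Using the Lagrange interpolation formula with nodes 4, 5, 6:
  L_0(t) = (t - 5)(t - 6) / 2
  L_1(t) = (t - 4)(t - 6) / -1
  L_2(t) = (t - 4)(t - 5) / 2
Then h(t) = 38·L_0(t) + 62·L_1(t) + 92·L_2(t).
Expanding and collecting terms gives h(t) = 3t^2 - 3t + 2.
Check: h(4) = 38. ✓

h(t) = 3t^2 - 3t + 2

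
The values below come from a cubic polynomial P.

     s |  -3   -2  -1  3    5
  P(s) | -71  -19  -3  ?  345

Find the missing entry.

61

The 4 known points determine the degree-3 polynomial uniquely.
Write P(s) = as^3 + bs^2 + cs + d. Substituting each data point gives a linear system:
  -27a + 9b - 3c + d = -71
  -8a + 4b - 2c + d = -19
  -a + b - c + d = -3
  125a + 25b + 5c + d = 345
Solving the system yields a = 3, b = 0, c = -5, d = -5.
So P(s) = 3s^3 - 5s - 5.
Then P(3) = 61.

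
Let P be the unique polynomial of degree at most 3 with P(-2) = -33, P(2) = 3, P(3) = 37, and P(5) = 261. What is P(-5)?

-459

Write P(s) = as^3 + bs^2 + cs + d. Substituting each data point gives a linear system:
  -8a + 4b - 2c + d = -33
  8a + 4b + 2c + d = 3
  27a + 9b + 3c + d = 37
  125a + 25b + 5c + d = 261
Solving the system yields a = 3, b = -4, c = -3, d = 1.
So P(s) = 3s³ - 4s² - 3s + 1.
Then P(-5) = -459.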